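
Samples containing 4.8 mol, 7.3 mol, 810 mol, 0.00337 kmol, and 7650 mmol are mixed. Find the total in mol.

In mol:
  4.8 mol → 4.8
  7.3 mol → 7.3
  810 mol → 810
  0.00337 kmol = 0.00337 × 10^3 mol = 3.37
  7650 mmol = 7650 × 10^-3 mol = 7.65
Sum: 4.8 + 7.3 + 810 + 3.37 + 7.65 = 833.12

833.12 mol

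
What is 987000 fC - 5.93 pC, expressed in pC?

981.07 pC

In pC:
  987000 fC = 987000e-3 pC = 987
  5.93 pC → 5.93
Difference: 987 - 5.93 = 981.07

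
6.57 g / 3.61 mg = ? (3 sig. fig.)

(6.57) / (3.61 × 10⁻³) = 1.82 × 10³

1820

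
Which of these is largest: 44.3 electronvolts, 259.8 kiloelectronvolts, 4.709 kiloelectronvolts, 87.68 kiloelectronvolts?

44.3 electronvolts = 44.3 electronvolts
259.8 kiloelectronvolts = 259800 electronvolts
4.709 kiloelectronvolts = 4709 electronvolts
87.68 kiloelectronvolts = 87680 electronvolts

259.8 kiloelectronvolts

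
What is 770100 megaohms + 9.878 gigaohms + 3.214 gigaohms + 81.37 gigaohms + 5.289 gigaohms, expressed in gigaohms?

869.851 gigaohms

In gigaohms:
  770100 megaohms = 770100 × 10^-3 gigaohms = 770.1
  9.878 gigaohms → 9.878
  3.214 gigaohms → 3.214
  81.37 gigaohms → 81.37
  5.289 gigaohms → 5.289
Sum: 770.1 + 9.878 + 3.214 + 81.37 + 5.289 = 869.851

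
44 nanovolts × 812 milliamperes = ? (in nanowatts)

44 × 10^-9 × 812 × 10^-3 = 35728 × 10^-12 W

35.728 nanowatts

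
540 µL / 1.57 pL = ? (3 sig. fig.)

344000000

(540e-6) / (1.57e-12) = 343.9e6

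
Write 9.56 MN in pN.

9560000000000000000 pN

mega = 1e6, pico = 1e-12; factor is 1e18.
9.56 × 1e18 = 9560000000000000000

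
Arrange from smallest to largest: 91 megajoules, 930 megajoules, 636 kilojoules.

91 megajoules = 91000000 joules
930 megajoules = 930000000 joules
636 kilojoules = 636000 joules

636 kilojoules < 91 megajoules < 930 megajoules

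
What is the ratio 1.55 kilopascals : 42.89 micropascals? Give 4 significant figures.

(1.55e3) / (42.89e-6) = 0.036139e9

36140000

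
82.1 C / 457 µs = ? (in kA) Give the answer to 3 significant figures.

(82.1) / (457 × 10⁻⁶) = 0.17965 × 10⁶ A

180 kA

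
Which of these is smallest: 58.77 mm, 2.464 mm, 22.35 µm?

22.35 µm

58.77 mm = 0.05877 m
2.464 mm = 0.002464 m
22.35 µm = 0.00002235 m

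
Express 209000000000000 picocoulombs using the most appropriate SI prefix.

209 coulombs

= 209 coulombs; mantissa already in [1, 1000).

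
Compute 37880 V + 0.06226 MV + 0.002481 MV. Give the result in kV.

In kV:
  37880 V = 37880 × 10⁻³ kV = 37.88
  0.06226 MV = 0.06226 × 10³ kV = 62.26
  0.002481 MV = 0.002481 × 10³ kV = 2.481
Sum: 37.88 + 62.26 + 2.481 = 102.621

102.621 kV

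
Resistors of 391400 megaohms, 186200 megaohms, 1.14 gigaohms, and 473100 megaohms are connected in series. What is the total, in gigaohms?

1051.84 gigaohms

In gigaohms:
  391400 megaohms = 391400e-3 gigaohms = 391.4
  186200 megaohms = 186200e-3 gigaohms = 186.2
  1.14 gigaohms → 1.14
  473100 megaohms = 473100e-3 gigaohms = 473.1
Sum: 391.4 + 186.2 + 1.14 + 473.1 = 1051.84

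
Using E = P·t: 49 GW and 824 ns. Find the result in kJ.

49 × 10⁹ × 824 × 10⁻⁹ = 40376 J

40.376 kJ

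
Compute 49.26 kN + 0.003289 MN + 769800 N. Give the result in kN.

In kN:
  49.26 kN → 49.26
  0.003289 MN = 0.003289 × 10³ kN = 3.289
  769800 N = 769800 × 10⁻³ kN = 769.8
Sum: 49.26 + 3.289 + 769.8 = 822.349

822.349 kN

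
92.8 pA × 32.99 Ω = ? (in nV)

3.061472 nV

92.8 × 10⁻¹² × 32.99 = 3061.472 × 10⁻¹² V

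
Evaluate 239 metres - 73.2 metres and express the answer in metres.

165.8 metres

In metres:
  239 metres → 239
  73.2 metres → 73.2
Difference: 239 - 73.2 = 165.8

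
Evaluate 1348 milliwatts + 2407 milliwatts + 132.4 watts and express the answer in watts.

In watts:
  1348 milliwatts = 1348e-3 watts = 1.348
  2407 milliwatts = 2407e-3 watts = 2.407
  132.4 watts → 132.4
Sum: 1.348 + 2.407 + 132.4 = 136.155

136.155 watts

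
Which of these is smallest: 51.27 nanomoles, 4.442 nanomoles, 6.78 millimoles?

51.27 nanomoles = 0.00000005127 moles
4.442 nanomoles = 0.000000004442 moles
6.78 millimoles = 0.00678 moles

4.442 nanomoles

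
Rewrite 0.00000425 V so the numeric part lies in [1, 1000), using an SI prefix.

4.25 μV

= 4.25e-6 V; 1e-6 is micro.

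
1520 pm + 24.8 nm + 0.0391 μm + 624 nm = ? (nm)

In nm:
  1520 pm = 1520 × 10⁻³ nm = 1.52
  24.8 nm → 24.8
  0.0391 μm = 0.0391 × 10³ nm = 39.1
  624 nm → 624
Sum: 1.52 + 24.8 + 39.1 + 624 = 689.42

689.42 nm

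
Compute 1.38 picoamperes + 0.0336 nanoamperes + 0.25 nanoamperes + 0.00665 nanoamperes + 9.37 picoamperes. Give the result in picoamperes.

In picoamperes:
  1.38 picoamperes → 1.38
  0.0336 nanoamperes = 0.0336 × 10³ picoamperes = 33.6
  0.25 nanoamperes = 0.25 × 10³ picoamperes = 250
  0.00665 nanoamperes = 0.00665 × 10³ picoamperes = 6.65
  9.37 picoamperes → 9.37
Sum: 1.38 + 33.6 + 250 + 6.65 + 9.37 = 301

301 picoamperes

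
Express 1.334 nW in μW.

0.001334 μW

nano = 10^-9, micro = 10^-6; factor is 10^-3.
1.334 × 10^-3 = 0.001334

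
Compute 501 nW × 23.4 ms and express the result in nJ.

501 × 10⁻⁹ × 23.4 × 10⁻³ = 11723.4 × 10⁻¹² J

11.7234 nJ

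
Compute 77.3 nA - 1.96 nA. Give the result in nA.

In nA:
  77.3 nA → 77.3
  1.96 nA → 1.96
Difference: 77.3 - 1.96 = 75.34

75.34 nA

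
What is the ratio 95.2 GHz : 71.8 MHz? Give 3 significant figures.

1330

(95.2e9) / (71.8e6) = 1.326e3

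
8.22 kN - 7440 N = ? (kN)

In kN:
  8.22 kN → 8.22
  7440 N = 7440 × 10^-3 kN = 7.44
Difference: 8.22 - 7.44 = 0.78

0.78 kN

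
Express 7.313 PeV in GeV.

7313000 GeV

peta = 1e15, giga = 1e9; factor is 1e6.
7.313 × 1e6 = 7313000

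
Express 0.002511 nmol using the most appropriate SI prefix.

= 2.511e-12 mol; 1e-12 is pico.

2.511 pmol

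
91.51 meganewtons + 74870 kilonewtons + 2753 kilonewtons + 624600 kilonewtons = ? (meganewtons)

793.733 meganewtons

In meganewtons:
  91.51 meganewtons → 91.51
  74870 kilonewtons = 74870e-3 meganewtons = 74.87
  2753 kilonewtons = 2753e-3 meganewtons = 2.753
  624600 kilonewtons = 624600e-3 meganewtons = 624.6
Sum: 91.51 + 74.87 + 2.753 + 624.6 = 793.733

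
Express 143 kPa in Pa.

kilo = 10³, (no prefix) = 10⁰; factor is 10³.
143 × 10³ = 143000

143000 Pa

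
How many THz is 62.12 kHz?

0.00000006212 THz

kilo = 1e3, tera = 1e12; factor is 1e-9.
62.12 × 1e-9 = 0.00000006212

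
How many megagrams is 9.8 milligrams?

0.0000000098 megagrams

milli = 1e-3, mega = 1e6; factor is 1e-9.
9.8 × 1e-9 = 0.0000000098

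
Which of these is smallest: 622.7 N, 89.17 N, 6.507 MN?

622.7 N = 622.7 N
89.17 N = 89.17 N
6.507 MN = 6507000 N

89.17 N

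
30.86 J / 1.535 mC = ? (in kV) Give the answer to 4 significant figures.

20.10 kV

(30.86) / (1.535 × 10⁻³) = 20.1042 × 10³ V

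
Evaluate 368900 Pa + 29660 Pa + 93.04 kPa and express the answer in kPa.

In kPa:
  368900 Pa = 368900 × 10^-3 kPa = 368.9
  29660 Pa = 29660 × 10^-3 kPa = 29.66
  93.04 kPa → 93.04
Sum: 368.9 + 29.66 + 93.04 = 491.6

491.6 kPa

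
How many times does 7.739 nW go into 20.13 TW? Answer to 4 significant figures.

2601000000000000000000

(20.13 × 10^12) / (7.739 × 10^-9) = 2.6011 × 10^21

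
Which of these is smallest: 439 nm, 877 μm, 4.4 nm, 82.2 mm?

4.4 nm

439 nm = 0.000000439 m
877 μm = 0.000877 m
4.4 nm = 0.0000000044 m
82.2 mm = 0.0822 m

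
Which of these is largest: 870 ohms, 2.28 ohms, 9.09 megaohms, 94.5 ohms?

9.09 megaohms

870 ohms = 870 ohms
2.28 ohms = 2.28 ohms
9.09 megaohms = 9090000 ohms
94.5 ohms = 94.5 ohms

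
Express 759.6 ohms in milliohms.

(no prefix) = 10^0, milli = 10^-3; factor is 10^3.
759.6 × 10^3 = 759600

759600 milliohms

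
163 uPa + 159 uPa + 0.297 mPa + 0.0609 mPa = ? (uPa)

In uPa:
  163 uPa → 163
  159 uPa → 159
  0.297 mPa = 0.297 × 10³ uPa = 297
  0.0609 mPa = 0.0609 × 10³ uPa = 60.9
Sum: 163 + 159 + 297 + 60.9 = 679.9

679.9 uPa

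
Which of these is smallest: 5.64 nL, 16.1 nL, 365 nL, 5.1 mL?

5.64 nL

5.64 nL = 0.00000000564 L
16.1 nL = 0.0000000161 L
365 nL = 0.000000365 L
5.1 mL = 0.0051 L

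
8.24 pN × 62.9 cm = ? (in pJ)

5.18296 pJ

8.24 × 10^-12 × 62.9 × 10^-2 = 518.296 × 10^-14 J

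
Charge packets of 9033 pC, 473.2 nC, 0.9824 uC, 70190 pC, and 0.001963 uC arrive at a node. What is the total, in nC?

1536.786 nC

In nC:
  9033 pC = 9033 × 10^-3 nC = 9.033
  473.2 nC → 473.2
  0.9824 uC = 0.9824 × 10^3 nC = 982.4
  70190 pC = 70190 × 10^-3 nC = 70.19
  0.001963 uC = 0.001963 × 10^3 nC = 1.963
Sum: 9.033 + 473.2 + 982.4 + 70.19 + 1.963 = 1536.786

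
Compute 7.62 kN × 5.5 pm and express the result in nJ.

7.62 × 10^3 × 5.5 × 10^-12 = 41.91 × 10^-9 J

41.91 nJ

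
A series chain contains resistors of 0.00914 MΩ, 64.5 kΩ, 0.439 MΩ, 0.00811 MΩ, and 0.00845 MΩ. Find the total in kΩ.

529.2 kΩ

In kΩ:
  0.00914 MΩ = 0.00914e3 kΩ = 9.14
  64.5 kΩ → 64.5
  0.439 MΩ = 0.439e3 kΩ = 439
  0.00811 MΩ = 0.00811e3 kΩ = 8.11
  0.00845 MΩ = 0.00845e3 kΩ = 8.45
Sum: 9.14 + 64.5 + 439 + 8.11 + 8.45 = 529.2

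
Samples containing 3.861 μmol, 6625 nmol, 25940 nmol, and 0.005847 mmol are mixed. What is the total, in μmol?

42.273 μmol

In μmol:
  3.861 μmol → 3.861
  6625 nmol = 6625e-3 μmol = 6.625
  25940 nmol = 25940e-3 μmol = 25.94
  0.005847 mmol = 0.005847e3 μmol = 5.847
Sum: 3.861 + 6.625 + 25.94 + 5.847 = 42.273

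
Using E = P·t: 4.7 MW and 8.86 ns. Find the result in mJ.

4.7e6 × 8.86e-9 = 41.642e-3 J

41.642 mJ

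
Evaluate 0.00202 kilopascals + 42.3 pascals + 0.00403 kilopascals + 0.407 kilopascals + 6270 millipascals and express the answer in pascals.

461.62 pascals

In pascals:
  0.00202 kilopascals = 0.00202e3 pascals = 2.02
  42.3 pascals → 42.3
  0.00403 kilopascals = 0.00403e3 pascals = 4.03
  0.407 kilopascals = 0.407e3 pascals = 407
  6270 millipascals = 6270e-3 pascals = 6.27
Sum: 2.02 + 42.3 + 4.03 + 407 + 6.27 = 461.62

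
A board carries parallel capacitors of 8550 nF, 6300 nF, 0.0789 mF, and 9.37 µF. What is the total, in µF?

103.12 µF

In µF:
  8550 nF = 8550e-3 µF = 8.55
  6300 nF = 6300e-3 µF = 6.3
  0.0789 mF = 0.0789e3 µF = 78.9
  9.37 µF → 9.37
Sum: 8.55 + 6.3 + 78.9 + 9.37 = 103.12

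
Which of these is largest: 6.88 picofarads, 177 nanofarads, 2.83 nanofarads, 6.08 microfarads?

6.08 microfarads

6.88 picofarads = 0.00000000000688 farads
177 nanofarads = 0.000000177 farads
2.83 nanofarads = 0.00000000283 farads
6.08 microfarads = 0.00000608 farads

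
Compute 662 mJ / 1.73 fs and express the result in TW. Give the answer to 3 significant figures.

(662 × 10⁻³) / (1.73 × 10⁻¹⁵) = 382.66 × 10¹² W

383 TW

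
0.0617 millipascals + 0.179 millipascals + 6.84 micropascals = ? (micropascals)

In micropascals:
  0.0617 millipascals = 0.0617 × 10^3 micropascals = 61.7
  0.179 millipascals = 0.179 × 10^3 micropascals = 179
  6.84 micropascals → 6.84
Sum: 61.7 + 179 + 6.84 = 247.54

247.54 micropascals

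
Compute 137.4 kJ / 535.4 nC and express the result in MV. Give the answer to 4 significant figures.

(137.4 × 10³) / (535.4 × 10⁻⁹) = 0.256631 × 10¹² V

256600 MV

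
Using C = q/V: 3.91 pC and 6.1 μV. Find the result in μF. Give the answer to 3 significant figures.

0.641 μF

(3.91 × 10^-12) / (6.1 × 10^-6) = 0.64098 × 10^-6 F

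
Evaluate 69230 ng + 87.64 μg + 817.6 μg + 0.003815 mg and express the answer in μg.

978.285 μg

In μg:
  69230 ng = 69230e-3 μg = 69.23
  87.64 μg → 87.64
  817.6 μg → 817.6
  0.003815 mg = 0.003815e3 μg = 3.815
Sum: 69.23 + 87.64 + 817.6 + 3.815 = 978.285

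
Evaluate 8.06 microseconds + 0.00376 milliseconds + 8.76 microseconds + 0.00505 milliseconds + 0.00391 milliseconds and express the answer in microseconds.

29.54 microseconds

In microseconds:
  8.06 microseconds → 8.06
  0.00376 milliseconds = 0.00376 × 10³ microseconds = 3.76
  8.76 microseconds → 8.76
  0.00505 milliseconds = 0.00505 × 10³ microseconds = 5.05
  0.00391 milliseconds = 0.00391 × 10³ microseconds = 3.91
Sum: 8.06 + 3.76 + 8.76 + 5.05 + 3.91 = 29.54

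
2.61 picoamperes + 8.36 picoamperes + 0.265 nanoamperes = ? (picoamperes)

In picoamperes:
  2.61 picoamperes → 2.61
  8.36 picoamperes → 8.36
  0.265 nanoamperes = 0.265e3 picoamperes = 265
Sum: 2.61 + 8.36 + 265 = 275.97

275.97 picoamperes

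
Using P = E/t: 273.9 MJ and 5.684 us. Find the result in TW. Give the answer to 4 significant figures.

48.19 TW

(273.9 × 10⁶) / (5.684 × 10⁻⁶) = 48.1879 × 10¹² W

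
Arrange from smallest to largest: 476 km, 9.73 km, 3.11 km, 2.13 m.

2.13 m < 3.11 km < 9.73 km < 476 km

476 km = 476000 m
9.73 km = 9730 m
3.11 km = 3110 m
2.13 m = 2.13 m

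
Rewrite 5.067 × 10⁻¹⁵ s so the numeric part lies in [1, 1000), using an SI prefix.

5.067 fs

= 5.067 × 10⁻¹⁵ s; 10⁻¹⁵ is femto.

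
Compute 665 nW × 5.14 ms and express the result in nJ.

665 × 10⁻⁹ × 5.14 × 10⁻³ = 3418.1 × 10⁻¹² J

3.4181 nJ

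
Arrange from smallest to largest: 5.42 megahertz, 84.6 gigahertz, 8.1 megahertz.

5.42 megahertz < 8.1 megahertz < 84.6 gigahertz

5.42 megahertz = 5420000 hertz
84.6 gigahertz = 84600000000 hertz
8.1 megahertz = 8100000 hertz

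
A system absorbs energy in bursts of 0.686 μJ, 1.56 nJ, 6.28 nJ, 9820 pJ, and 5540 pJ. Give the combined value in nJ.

709.2 nJ

In nJ:
  0.686 μJ = 0.686 × 10³ nJ = 686
  1.56 nJ → 1.56
  6.28 nJ → 6.28
  9820 pJ = 9820 × 10⁻³ nJ = 9.82
  5540 pJ = 5540 × 10⁻³ nJ = 5.54
Sum: 686 + 1.56 + 6.28 + 9.82 + 5.54 = 709.2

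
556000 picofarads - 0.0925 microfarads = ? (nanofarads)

463.5 nanofarads

In nanofarads:
  556000 picofarads = 556000e-3 nanofarads = 556
  0.0925 microfarads = 0.0925e3 nanofarads = 92.5
Difference: 556 - 92.5 = 463.5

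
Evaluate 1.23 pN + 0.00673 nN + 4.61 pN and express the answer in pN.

In pN:
  1.23 pN → 1.23
  0.00673 nN = 0.00673e3 pN = 6.73
  4.61 pN → 4.61
Sum: 1.23 + 6.73 + 4.61 = 12.57

12.57 pN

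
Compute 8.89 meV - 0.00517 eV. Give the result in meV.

In meV:
  8.89 meV → 8.89
  0.00517 eV = 0.00517e3 meV = 5.17
Difference: 8.89 - 5.17 = 3.72

3.72 meV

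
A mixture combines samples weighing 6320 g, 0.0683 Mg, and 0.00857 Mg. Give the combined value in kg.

83.19 kg

In kg:
  6320 g = 6320 × 10⁻³ kg = 6.32
  0.0683 Mg = 0.0683 × 10³ kg = 68.3
  0.00857 Mg = 0.00857 × 10³ kg = 8.57
Sum: 6.32 + 68.3 + 8.57 = 83.19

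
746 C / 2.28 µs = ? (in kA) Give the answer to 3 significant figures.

327000 kA

(746) / (2.28 × 10^-6) = 327.19 × 10^6 A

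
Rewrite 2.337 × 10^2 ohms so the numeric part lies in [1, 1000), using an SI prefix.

= 233.7 ohms; mantissa already in [1, 1000).

233.7 ohms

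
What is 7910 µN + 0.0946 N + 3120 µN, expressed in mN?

In mN:
  7910 µN = 7910e-3 mN = 7.91
  0.0946 N = 0.0946e3 mN = 94.6
  3120 µN = 3120e-3 mN = 3.12
Sum: 7.91 + 94.6 + 3.12 = 105.63

105.63 mN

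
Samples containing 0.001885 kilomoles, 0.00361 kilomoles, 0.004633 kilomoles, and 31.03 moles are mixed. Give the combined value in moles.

41.158 moles

In moles:
  0.001885 kilomoles = 0.001885 × 10³ moles = 1.885
  0.00361 kilomoles = 0.00361 × 10³ moles = 3.61
  0.004633 kilomoles = 0.004633 × 10³ moles = 4.633
  31.03 moles → 31.03
Sum: 1.885 + 3.61 + 4.633 + 31.03 = 41.158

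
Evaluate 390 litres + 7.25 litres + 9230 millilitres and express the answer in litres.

406.48 litres

In litres:
  390 litres → 390
  7.25 litres → 7.25
  9230 millilitres = 9230 × 10^-3 litres = 9.23
Sum: 390 + 7.25 + 9.23 = 406.48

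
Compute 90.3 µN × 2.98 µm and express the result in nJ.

0.269094 nJ

90.3 × 10⁻⁶ × 2.98 × 10⁻⁶ = 269.094 × 10⁻¹² J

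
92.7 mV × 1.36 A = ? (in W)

0.126072 W

92.7e-3 × 1.36 = 126.072e-3 W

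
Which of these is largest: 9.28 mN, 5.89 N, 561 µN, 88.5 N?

88.5 N

9.28 mN = 0.00928 N
5.89 N = 5.89 N
561 µN = 0.000561 N
88.5 N = 88.5 N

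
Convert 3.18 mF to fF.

milli = 1e-3, femto = 1e-15; factor is 1e12.
3.18 × 1e12 = 3180000000000

3180000000000 fF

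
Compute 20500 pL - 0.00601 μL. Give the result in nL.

14.49 nL

In nL:
  20500 pL = 20500 × 10⁻³ nL = 20.5
  0.00601 μL = 0.00601 × 10³ nL = 6.01
Difference: 20.5 - 6.01 = 14.49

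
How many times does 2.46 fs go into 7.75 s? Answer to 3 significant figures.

(7.75) / (2.46 × 10^-15) = 3.15 × 10^15

3150000000000000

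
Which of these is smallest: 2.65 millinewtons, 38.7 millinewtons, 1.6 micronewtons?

2.65 millinewtons = 0.00265 newtons
38.7 millinewtons = 0.0387 newtons
1.6 micronewtons = 0.0000016 newtons

1.6 micronewtons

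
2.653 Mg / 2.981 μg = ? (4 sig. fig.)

890000000000

(2.653 × 10⁶) / (2.981 × 10⁻⁶) = 0.88997 × 10¹²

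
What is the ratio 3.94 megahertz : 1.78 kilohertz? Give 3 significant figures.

2210

(3.94e6) / (1.78e3) = 2.213e3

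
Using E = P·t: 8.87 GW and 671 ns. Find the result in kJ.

5.95177 kJ

8.87 × 10^9 × 671 × 10^-9 = 5951.77 J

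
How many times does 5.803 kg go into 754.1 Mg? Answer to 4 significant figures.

(754.1e6) / (5.803e3) = 129.95e3

130000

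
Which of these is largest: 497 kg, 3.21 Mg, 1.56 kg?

497 kg = 497000 g
3.21 Mg = 3210000 g
1.56 kg = 1560 g

3.21 Mg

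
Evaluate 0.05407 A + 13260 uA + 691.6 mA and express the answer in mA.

In mA:
  0.05407 A = 0.05407 × 10^3 mA = 54.07
  13260 uA = 13260 × 10^-3 mA = 13.26
  691.6 mA → 691.6
Sum: 54.07 + 13.26 + 691.6 = 758.93

758.93 mA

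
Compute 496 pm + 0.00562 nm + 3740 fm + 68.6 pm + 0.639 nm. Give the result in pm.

In pm:
  496 pm → 496
  0.00562 nm = 0.00562e3 pm = 5.62
  3740 fm = 3740e-3 pm = 3.74
  68.6 pm → 68.6
  0.639 nm = 0.639e3 pm = 639
Sum: 496 + 5.62 + 3.74 + 68.6 + 639 = 1212.96

1212.96 pm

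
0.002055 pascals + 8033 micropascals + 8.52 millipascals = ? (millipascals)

In millipascals:
  0.002055 pascals = 0.002055 × 10^3 millipascals = 2.055
  8033 micropascals = 8033 × 10^-3 millipascals = 8.033
  8.52 millipascals → 8.52
Sum: 2.055 + 8.033 + 8.52 = 18.608

18.608 millipascals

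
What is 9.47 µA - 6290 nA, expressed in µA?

In µA:
  9.47 µA → 9.47
  6290 nA = 6290e-3 µA = 6.29
Difference: 9.47 - 6.29 = 3.18

3.18 µA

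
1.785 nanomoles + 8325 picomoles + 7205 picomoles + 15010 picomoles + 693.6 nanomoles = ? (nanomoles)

725.925 nanomoles

In nanomoles:
  1.785 nanomoles → 1.785
  8325 picomoles = 8325e-3 nanomoles = 8.325
  7205 picomoles = 7205e-3 nanomoles = 7.205
  15010 picomoles = 15010e-3 nanomoles = 15.01
  693.6 nanomoles → 693.6
Sum: 1.785 + 8.325 + 7.205 + 15.01 + 693.6 = 725.925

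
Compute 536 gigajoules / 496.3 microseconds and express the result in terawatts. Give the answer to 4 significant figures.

1080 terawatts

(536e9) / (496.3e-6) = 1.07999e15 W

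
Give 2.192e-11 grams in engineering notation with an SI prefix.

21.92 picograms

= 21.92e-12 grams; 1e-12 is pico.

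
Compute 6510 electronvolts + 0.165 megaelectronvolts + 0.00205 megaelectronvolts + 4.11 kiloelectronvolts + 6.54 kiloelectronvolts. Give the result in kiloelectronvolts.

In kiloelectronvolts:
  6510 electronvolts = 6510e-3 kiloelectronvolts = 6.51
  0.165 megaelectronvolts = 0.165e3 kiloelectronvolts = 165
  0.00205 megaelectronvolts = 0.00205e3 kiloelectronvolts = 2.05
  4.11 kiloelectronvolts → 4.11
  6.54 kiloelectronvolts → 6.54
Sum: 6.51 + 165 + 2.05 + 4.11 + 6.54 = 184.21

184.21 kiloelectronvolts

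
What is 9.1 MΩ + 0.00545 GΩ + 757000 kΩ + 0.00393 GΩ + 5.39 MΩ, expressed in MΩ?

780.87 MΩ

In MΩ:
  9.1 MΩ → 9.1
  0.00545 GΩ = 0.00545e3 MΩ = 5.45
  757000 kΩ = 757000e-3 MΩ = 757
  0.00393 GΩ = 0.00393e3 MΩ = 3.93
  5.39 MΩ → 5.39
Sum: 9.1 + 5.45 + 757 + 3.93 + 5.39 = 780.87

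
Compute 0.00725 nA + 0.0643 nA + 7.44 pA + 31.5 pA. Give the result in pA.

In pA:
  0.00725 nA = 0.00725 × 10^3 pA = 7.25
  0.0643 nA = 0.0643 × 10^3 pA = 64.3
  7.44 pA → 7.44
  31.5 pA → 31.5
Sum: 7.25 + 64.3 + 7.44 + 31.5 = 110.49

110.49 pA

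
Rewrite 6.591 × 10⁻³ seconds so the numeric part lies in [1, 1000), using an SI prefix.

= 6.591 × 10⁻³ seconds; 10⁻³ is milli.

6.591 milliseconds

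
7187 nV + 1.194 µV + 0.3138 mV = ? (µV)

322.181 µV

In µV:
  7187 nV = 7187e-3 µV = 7.187
  1.194 µV → 1.194
  0.3138 mV = 0.3138e3 µV = 313.8
Sum: 7.187 + 1.194 + 313.8 = 322.181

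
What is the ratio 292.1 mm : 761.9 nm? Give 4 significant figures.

(292.1e-3) / (761.9e-9) = 0.38338e6

383400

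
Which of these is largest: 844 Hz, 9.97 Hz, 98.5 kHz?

844 Hz = 844 Hz
9.97 Hz = 9.97 Hz
98.5 kHz = 98500 Hz

98.5 kHz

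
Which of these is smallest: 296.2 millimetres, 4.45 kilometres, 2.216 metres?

296.2 millimetres = 0.2962 metres
4.45 kilometres = 4450 metres
2.216 metres = 2.216 metres

296.2 millimetres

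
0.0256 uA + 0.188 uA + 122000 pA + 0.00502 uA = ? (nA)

In nA:
  0.0256 uA = 0.0256 × 10³ nA = 25.6
  0.188 uA = 0.188 × 10³ nA = 188
  122000 pA = 122000 × 10⁻³ nA = 122
  0.00502 uA = 0.00502 × 10³ nA = 5.02
Sum: 25.6 + 188 + 122 + 5.02 = 340.62

340.62 nA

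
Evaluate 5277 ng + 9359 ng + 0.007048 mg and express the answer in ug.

In ug:
  5277 ng = 5277 × 10^-3 ug = 5.277
  9359 ng = 9359 × 10^-3 ug = 9.359
  0.007048 mg = 0.007048 × 10^3 ug = 7.048
Sum: 5.277 + 9.359 + 7.048 = 21.684

21.684 ug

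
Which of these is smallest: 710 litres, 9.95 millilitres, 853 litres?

9.95 millilitres

710 litres = 710 litres
9.95 millilitres = 0.00995 litres
853 litres = 853 litres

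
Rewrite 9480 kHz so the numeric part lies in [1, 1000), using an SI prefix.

9.48 MHz

= 9.48 × 10⁶ Hz; 10⁶ is mega.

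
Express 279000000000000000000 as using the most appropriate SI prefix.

= 279 s; mantissa already in [1, 1000).

279 s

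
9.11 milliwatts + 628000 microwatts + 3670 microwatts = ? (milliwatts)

640.78 milliwatts

In milliwatts:
  9.11 milliwatts → 9.11
  628000 microwatts = 628000 × 10⁻³ milliwatts = 628
  3670 microwatts = 3670 × 10⁻³ milliwatts = 3.67
Sum: 9.11 + 628 + 3.67 = 640.78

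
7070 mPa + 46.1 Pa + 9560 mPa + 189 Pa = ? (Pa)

In Pa:
  7070 mPa = 7070 × 10^-3 Pa = 7.07
  46.1 Pa → 46.1
  9560 mPa = 9560 × 10^-3 Pa = 9.56
  189 Pa → 189
Sum: 7.07 + 46.1 + 9.56 + 189 = 251.73

251.73 Pa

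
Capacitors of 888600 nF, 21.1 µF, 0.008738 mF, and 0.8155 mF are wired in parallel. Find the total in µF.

1733.938 µF

In µF:
  888600 nF = 888600 × 10^-3 µF = 888.6
  21.1 µF → 21.1
  0.008738 mF = 0.008738 × 10^3 µF = 8.738
  0.8155 mF = 0.8155 × 10^3 µF = 815.5
Sum: 888.6 + 21.1 + 8.738 + 815.5 = 1733.938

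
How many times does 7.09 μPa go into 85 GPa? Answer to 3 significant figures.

12000000000000000

(85 × 10⁹) / (7.09 × 10⁻⁶) = 11.99 × 10¹⁵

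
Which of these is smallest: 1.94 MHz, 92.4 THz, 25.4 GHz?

1.94 MHz = 1940000 Hz
92.4 THz = 92400000000000 Hz
25.4 GHz = 25400000000 Hz

1.94 MHz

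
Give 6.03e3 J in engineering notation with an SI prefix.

6.03 kJ

= 6.03e3 J; 1e3 is kilo.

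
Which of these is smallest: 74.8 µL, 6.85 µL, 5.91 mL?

6.85 µL

74.8 µL = 0.0000748 L
6.85 µL = 0.00000685 L
5.91 mL = 0.00591 L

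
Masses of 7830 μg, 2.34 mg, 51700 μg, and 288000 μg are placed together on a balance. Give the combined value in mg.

In mg:
  7830 μg = 7830e-3 mg = 7.83
  2.34 mg → 2.34
  51700 μg = 51700e-3 mg = 51.7
  288000 μg = 288000e-3 mg = 288
Sum: 7.83 + 2.34 + 51.7 + 288 = 349.87

349.87 mg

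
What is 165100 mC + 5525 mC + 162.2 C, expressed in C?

In C:
  165100 mC = 165100 × 10^-3 C = 165.1
  5525 mC = 5525 × 10^-3 C = 5.525
  162.2 C → 162.2
Sum: 165.1 + 5.525 + 162.2 = 332.825

332.825 C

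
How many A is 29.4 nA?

0.0000000294 A

nano = 10⁻⁹, (no prefix) = 10⁰; factor is 10⁻⁹.
29.4 × 10⁻⁹ = 0.0000000294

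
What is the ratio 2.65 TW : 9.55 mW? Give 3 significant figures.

(2.65e12) / (9.55e-3) = 0.2775e15

277000000000000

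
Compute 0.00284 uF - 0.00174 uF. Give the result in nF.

In nF:
  0.00284 uF = 0.00284 × 10^3 nF = 2.84
  0.00174 uF = 0.00174 × 10^3 nF = 1.74
Difference: 2.84 - 1.74 = 1.1

1.1 nF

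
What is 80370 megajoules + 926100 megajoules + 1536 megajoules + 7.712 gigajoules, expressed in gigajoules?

1015.718 gigajoules

In gigajoules:
  80370 megajoules = 80370 × 10⁻³ gigajoules = 80.37
  926100 megajoules = 926100 × 10⁻³ gigajoules = 926.1
  1536 megajoules = 1536 × 10⁻³ gigajoules = 1.536
  7.712 gigajoules → 7.712
Sum: 80.37 + 926.1 + 1.536 + 7.712 = 1015.718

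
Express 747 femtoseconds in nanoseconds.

0.000747 nanoseconds

femto = 1e-15, nano = 1e-9; factor is 1e-6.
747 × 1e-6 = 0.000747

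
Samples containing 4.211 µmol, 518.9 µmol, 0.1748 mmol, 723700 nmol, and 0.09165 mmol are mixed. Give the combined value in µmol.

1513.261 µmol

In µmol:
  4.211 µmol → 4.211
  518.9 µmol → 518.9
  0.1748 mmol = 0.1748 × 10³ µmol = 174.8
  723700 nmol = 723700 × 10⁻³ µmol = 723.7
  0.09165 mmol = 0.09165 × 10³ µmol = 91.65
Sum: 4.211 + 518.9 + 174.8 + 723.7 + 91.65 = 1513.261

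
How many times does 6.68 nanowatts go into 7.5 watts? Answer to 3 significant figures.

(7.5) / (6.68e-9) = 1.123e9

1120000000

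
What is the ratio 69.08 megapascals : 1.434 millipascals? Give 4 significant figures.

48170000000

(69.08e6) / (1.434e-3) = 48.173e9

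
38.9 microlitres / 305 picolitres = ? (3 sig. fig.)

128000

(38.9e-6) / (305e-12) = 0.1275e6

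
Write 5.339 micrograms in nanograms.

5339 nanograms

micro = 1e-6, nano = 1e-9; factor is 1e3.
5.339 × 1e3 = 5339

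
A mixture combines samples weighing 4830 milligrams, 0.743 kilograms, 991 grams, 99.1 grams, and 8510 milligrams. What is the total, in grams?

In grams:
  4830 milligrams = 4830e-3 grams = 4.83
  0.743 kilograms = 0.743e3 grams = 743
  991 grams → 991
  99.1 grams → 99.1
  8510 milligrams = 8510e-3 grams = 8.51
Sum: 4.83 + 743 + 991 + 99.1 + 8.51 = 1846.44

1846.44 grams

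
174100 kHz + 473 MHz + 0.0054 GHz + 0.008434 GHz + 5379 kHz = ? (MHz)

In MHz:
  174100 kHz = 174100e-3 MHz = 174.1
  473 MHz → 473
  0.0054 GHz = 0.0054e3 MHz = 5.4
  0.008434 GHz = 0.008434e3 MHz = 8.434
  5379 kHz = 5379e-3 MHz = 5.379
Sum: 174.1 + 473 + 5.4 + 8.434 + 5.379 = 666.313

666.313 MHz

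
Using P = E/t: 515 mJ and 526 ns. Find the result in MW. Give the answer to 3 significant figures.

(515e-3) / (526e-9) = 0.97909e6 W

0.979 MW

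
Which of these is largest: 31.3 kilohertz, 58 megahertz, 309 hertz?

31.3 kilohertz = 31300 hertz
58 megahertz = 58000000 hertz
309 hertz = 309 hertz

58 megahertz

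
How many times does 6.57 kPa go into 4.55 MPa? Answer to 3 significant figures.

693

(4.55 × 10⁶) / (6.57 × 10³) = 0.6925 × 10³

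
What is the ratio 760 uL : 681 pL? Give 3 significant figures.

1120000

(760e-6) / (681e-12) = 1.116e6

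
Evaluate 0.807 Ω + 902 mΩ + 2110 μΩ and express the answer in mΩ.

1711.11 mΩ

In mΩ:
  0.807 Ω = 0.807e3 mΩ = 807
  902 mΩ → 902
  2110 μΩ = 2110e-3 mΩ = 2.11
Sum: 807 + 902 + 2.11 = 1711.11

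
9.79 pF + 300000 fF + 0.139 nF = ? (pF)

448.79 pF

In pF:
  9.79 pF → 9.79
  300000 fF = 300000e-3 pF = 300
  0.139 nF = 0.139e3 pF = 139
Sum: 9.79 + 300 + 139 = 448.79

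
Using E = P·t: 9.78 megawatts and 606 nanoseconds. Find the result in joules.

5.92668 joules

9.78 × 10^6 × 606 × 10^-9 = 5926.68 × 10^-3 J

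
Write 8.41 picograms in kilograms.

0.00000000000000841 kilograms

pico = 10^-12, kilo = 10^3; factor is 10^-15.
8.41 × 10^-15 = 0.00000000000000841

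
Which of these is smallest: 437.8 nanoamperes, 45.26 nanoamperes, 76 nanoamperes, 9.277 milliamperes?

45.26 nanoamperes

437.8 nanoamperes = 0.0000004378 amperes
45.26 nanoamperes = 0.00000004526 amperes
76 nanoamperes = 0.000000076 amperes
9.277 milliamperes = 0.009277 amperes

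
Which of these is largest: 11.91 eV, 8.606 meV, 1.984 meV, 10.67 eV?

11.91 eV = 11.91 eV
8.606 meV = 0.008606 eV
1.984 meV = 0.001984 eV
10.67 eV = 10.67 eV

11.91 eV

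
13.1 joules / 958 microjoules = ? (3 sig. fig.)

13700

(13.1) / (958 × 10^-6) = 0.01367 × 10^6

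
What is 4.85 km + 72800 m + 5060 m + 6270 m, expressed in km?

88.98 km

In km:
  4.85 km → 4.85
  72800 m = 72800e-3 km = 72.8
  5060 m = 5060e-3 km = 5.06
  6270 m = 6270e-3 km = 6.27
Sum: 4.85 + 72.8 + 5.06 + 6.27 = 88.98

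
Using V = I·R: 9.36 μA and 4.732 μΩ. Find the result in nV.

9.36 × 10⁻⁶ × 4.732 × 10⁻⁶ = 44.29152 × 10⁻¹² V

0.04429152 nV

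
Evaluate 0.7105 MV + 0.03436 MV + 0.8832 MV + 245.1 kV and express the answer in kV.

1873.16 kV

In kV:
  0.7105 MV = 0.7105e3 kV = 710.5
  0.03436 MV = 0.03436e3 kV = 34.36
  0.8832 MV = 0.8832e3 kV = 883.2
  245.1 kV → 245.1
Sum: 710.5 + 34.36 + 883.2 + 245.1 = 1873.16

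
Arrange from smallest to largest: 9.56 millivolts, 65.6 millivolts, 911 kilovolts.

9.56 millivolts < 65.6 millivolts < 911 kilovolts

9.56 millivolts = 0.00956 volts
65.6 millivolts = 0.0656 volts
911 kilovolts = 911000 volts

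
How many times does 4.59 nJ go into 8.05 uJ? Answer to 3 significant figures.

1750

(8.05e-6) / (4.59e-9) = 1.754e3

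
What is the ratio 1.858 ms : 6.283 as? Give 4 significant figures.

295700000000000

(1.858 × 10^-3) / (6.283 × 10^-18) = 0.29572 × 10^15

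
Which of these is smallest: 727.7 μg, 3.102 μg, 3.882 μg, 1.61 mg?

727.7 μg = 0.0007277 g
3.102 μg = 0.000003102 g
3.882 μg = 0.000003882 g
1.61 mg = 0.00161 g

3.102 μg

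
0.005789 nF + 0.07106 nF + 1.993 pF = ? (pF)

78.842 pF

In pF:
  0.005789 nF = 0.005789 × 10³ pF = 5.789
  0.07106 nF = 0.07106 × 10³ pF = 71.06
  1.993 pF → 1.993
Sum: 5.789 + 71.06 + 1.993 = 78.842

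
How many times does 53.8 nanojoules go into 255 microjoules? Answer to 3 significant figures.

(255e-6) / (53.8e-9) = 4.74e3

4740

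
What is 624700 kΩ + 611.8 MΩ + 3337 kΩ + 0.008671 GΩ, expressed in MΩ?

In MΩ:
  624700 kΩ = 624700e-3 MΩ = 624.7
  611.8 MΩ → 611.8
  3337 kΩ = 3337e-3 MΩ = 3.337
  0.008671 GΩ = 0.008671e3 MΩ = 8.671
Sum: 624.7 + 611.8 + 3.337 + 8.671 = 1248.508

1248.508 MΩ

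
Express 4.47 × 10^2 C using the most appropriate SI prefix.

447 C

= 447 C; mantissa already in [1, 1000).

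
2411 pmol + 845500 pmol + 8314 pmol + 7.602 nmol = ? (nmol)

863.827 nmol

In nmol:
  2411 pmol = 2411 × 10^-3 nmol = 2.411
  845500 pmol = 845500 × 10^-3 nmol = 845.5
  8314 pmol = 8314 × 10^-3 nmol = 8.314
  7.602 nmol → 7.602
Sum: 2.411 + 845.5 + 8.314 + 7.602 = 863.827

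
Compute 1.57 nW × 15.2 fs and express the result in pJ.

1.57 × 10⁻⁹ × 15.2 × 10⁻¹⁵ = 23.864 × 10⁻²⁴ J

0.000000000023864 pJ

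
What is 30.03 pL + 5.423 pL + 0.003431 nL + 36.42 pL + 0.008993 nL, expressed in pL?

84.297 pL

In pL:
  30.03 pL → 30.03
  5.423 pL → 5.423
  0.003431 nL = 0.003431 × 10^3 pL = 3.431
  36.42 pL → 36.42
  0.008993 nL = 0.008993 × 10^3 pL = 8.993
Sum: 30.03 + 5.423 + 3.431 + 36.42 + 8.993 = 84.297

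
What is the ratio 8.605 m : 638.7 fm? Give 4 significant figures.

(8.605) / (638.7 × 10^-15) = 0.013473 × 10^15

13470000000000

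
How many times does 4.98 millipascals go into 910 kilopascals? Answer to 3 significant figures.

(910e3) / (4.98e-3) = 182.7e6

183000000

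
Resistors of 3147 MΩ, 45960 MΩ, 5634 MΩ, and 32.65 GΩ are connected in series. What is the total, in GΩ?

In GΩ:
  3147 MΩ = 3147 × 10⁻³ GΩ = 3.147
  45960 MΩ = 45960 × 10⁻³ GΩ = 45.96
  5634 MΩ = 5634 × 10⁻³ GΩ = 5.634
  32.65 GΩ → 32.65
Sum: 3.147 + 45.96 + 5.634 + 32.65 = 87.391

87.391 GΩ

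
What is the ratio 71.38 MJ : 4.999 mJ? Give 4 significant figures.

14280000000

(71.38 × 10⁶) / (4.999 × 10⁻³) = 14.279 × 10⁹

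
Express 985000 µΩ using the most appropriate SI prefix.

= 985 × 10^-3 Ω; 10^-3 is milli.

985 mΩ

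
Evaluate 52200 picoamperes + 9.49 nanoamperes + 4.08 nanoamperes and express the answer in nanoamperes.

In nanoamperes:
  52200 picoamperes = 52200 × 10⁻³ nanoamperes = 52.2
  9.49 nanoamperes → 9.49
  4.08 nanoamperes → 4.08
Sum: 52.2 + 9.49 + 4.08 = 65.77

65.77 nanoamperes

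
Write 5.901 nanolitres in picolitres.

nano = 10^-9, pico = 10^-12; factor is 10^3.
5.901 × 10^3 = 5901

5901 picolitres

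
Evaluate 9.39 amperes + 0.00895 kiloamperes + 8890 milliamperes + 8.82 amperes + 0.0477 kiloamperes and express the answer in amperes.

83.75 amperes

In amperes:
  9.39 amperes → 9.39
  0.00895 kiloamperes = 0.00895 × 10^3 amperes = 8.95
  8890 milliamperes = 8890 × 10^-3 amperes = 8.89
  8.82 amperes → 8.82
  0.0477 kiloamperes = 0.0477 × 10^3 amperes = 47.7
Sum: 9.39 + 8.95 + 8.89 + 8.82 + 47.7 = 83.75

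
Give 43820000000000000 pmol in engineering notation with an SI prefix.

43.82 kmol

= 43.82 × 10³ mol; 10³ is kilo.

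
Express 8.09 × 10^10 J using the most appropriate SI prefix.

80.9 GJ

= 80.9 × 10^9 J; 10^9 is giga.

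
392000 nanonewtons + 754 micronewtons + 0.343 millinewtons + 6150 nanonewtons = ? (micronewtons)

In micronewtons:
  392000 nanonewtons = 392000 × 10^-3 micronewtons = 392
  754 micronewtons → 754
  0.343 millinewtons = 0.343 × 10^3 micronewtons = 343
  6150 nanonewtons = 6150 × 10^-3 micronewtons = 6.15
Sum: 392 + 754 + 343 + 6.15 = 1495.15

1495.15 micronewtons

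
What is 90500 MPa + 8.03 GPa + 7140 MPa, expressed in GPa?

In GPa:
  90500 MPa = 90500e-3 GPa = 90.5
  8.03 GPa → 8.03
  7140 MPa = 7140e-3 GPa = 7.14
Sum: 90.5 + 8.03 + 7.14 = 105.67

105.67 GPa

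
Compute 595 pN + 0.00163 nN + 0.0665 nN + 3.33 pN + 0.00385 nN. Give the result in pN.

In pN:
  595 pN → 595
  0.00163 nN = 0.00163 × 10^3 pN = 1.63
  0.0665 nN = 0.0665 × 10^3 pN = 66.5
  3.33 pN → 3.33
  0.00385 nN = 0.00385 × 10^3 pN = 3.85
Sum: 595 + 1.63 + 66.5 + 3.33 + 3.85 = 670.31

670.31 pN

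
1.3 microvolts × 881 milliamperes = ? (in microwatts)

1.3 × 10⁻⁶ × 881 × 10⁻³ = 1145.3 × 10⁻⁹ W

1.1453 microwatts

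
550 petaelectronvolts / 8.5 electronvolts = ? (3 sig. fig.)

(550 × 10¹⁵) / (8.5) = 64.71 × 10¹⁵

64700000000000000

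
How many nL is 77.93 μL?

77930 nL

micro = 10^-6, nano = 10^-9; factor is 10^3.
77.93 × 10^3 = 77930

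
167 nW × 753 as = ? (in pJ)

167e-9 × 753e-18 = 125751e-27 J

0.000000000125751 pJ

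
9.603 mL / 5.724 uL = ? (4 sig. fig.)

(9.603 × 10^-3) / (5.724 × 10^-6) = 1.6777 × 10^3

1678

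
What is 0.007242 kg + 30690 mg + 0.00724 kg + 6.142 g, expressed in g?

In g:
  0.007242 kg = 0.007242 × 10³ g = 7.242
  30690 mg = 30690 × 10⁻³ g = 30.69
  0.00724 kg = 0.00724 × 10³ g = 7.24
  6.142 g → 6.142
Sum: 7.242 + 30.69 + 7.24 + 6.142 = 51.314

51.314 g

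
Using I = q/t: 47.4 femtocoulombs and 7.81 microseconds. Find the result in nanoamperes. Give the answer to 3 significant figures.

6.07 nanoamperes

(47.4e-15) / (7.81e-6) = 6.0691e-9 A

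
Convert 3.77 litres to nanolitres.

3770000000 nanolitres

(no prefix) = 10⁰, nano = 10⁻⁹; factor is 10⁹.
3.77 × 10⁹ = 3770000000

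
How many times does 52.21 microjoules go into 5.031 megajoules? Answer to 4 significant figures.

96360000000

(5.031 × 10^6) / (52.21 × 10^-6) = 0.096361 × 10^12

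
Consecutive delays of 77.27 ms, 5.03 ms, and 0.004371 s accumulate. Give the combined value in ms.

In ms:
  77.27 ms → 77.27
  5.03 ms → 5.03
  0.004371 s = 0.004371e3 ms = 4.371
Sum: 77.27 + 5.03 + 4.371 = 86.671

86.671 ms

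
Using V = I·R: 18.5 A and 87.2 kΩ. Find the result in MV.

18.5 × 87.2e3 = 1613.2e3 V

1.6132 MV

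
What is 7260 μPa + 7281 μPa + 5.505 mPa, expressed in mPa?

In mPa:
  7260 μPa = 7260 × 10⁻³ mPa = 7.26
  7281 μPa = 7281 × 10⁻³ mPa = 7.281
  5.505 mPa → 5.505
Sum: 7.26 + 7.281 + 5.505 = 20.046

20.046 mPa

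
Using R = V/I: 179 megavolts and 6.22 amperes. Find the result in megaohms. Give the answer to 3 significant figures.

28.8 megaohms

(179e6) / (6.22) = 28.778e6 Ω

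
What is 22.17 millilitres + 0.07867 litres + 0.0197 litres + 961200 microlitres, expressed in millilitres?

1081.74 millilitres

In millilitres:
  22.17 millilitres → 22.17
  0.07867 litres = 0.07867 × 10³ millilitres = 78.67
  0.0197 litres = 0.0197 × 10³ millilitres = 19.7
  961200 microlitres = 961200 × 10⁻³ millilitres = 961.2
Sum: 22.17 + 78.67 + 19.7 + 961.2 = 1081.74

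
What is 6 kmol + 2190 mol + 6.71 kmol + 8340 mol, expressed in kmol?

In kmol:
  6 kmol → 6
  2190 mol = 2190 × 10^-3 kmol = 2.19
  6.71 kmol → 6.71
  8340 mol = 8340 × 10^-3 kmol = 8.34
Sum: 6 + 2.19 + 6.71 + 8.34 = 23.24

23.24 kmol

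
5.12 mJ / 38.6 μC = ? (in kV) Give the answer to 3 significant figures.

0.133 kV

(5.12 × 10^-3) / (38.6 × 10^-6) = 0.13264 × 10^3 V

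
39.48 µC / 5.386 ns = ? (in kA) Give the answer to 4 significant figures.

(39.48 × 10^-6) / (5.386 × 10^-9) = 7.33012 × 10^3 A

7.330 kA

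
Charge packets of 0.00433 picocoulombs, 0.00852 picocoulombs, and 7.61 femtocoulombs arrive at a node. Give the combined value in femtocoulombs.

In femtocoulombs:
  0.00433 picocoulombs = 0.00433e3 femtocoulombs = 4.33
  0.00852 picocoulombs = 0.00852e3 femtocoulombs = 8.52
  7.61 femtocoulombs → 7.61
Sum: 4.33 + 8.52 + 7.61 = 20.46

20.46 femtocoulombs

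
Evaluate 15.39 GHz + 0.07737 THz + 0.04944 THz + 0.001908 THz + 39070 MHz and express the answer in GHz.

183.178 GHz

In GHz:
  15.39 GHz → 15.39
  0.07737 THz = 0.07737 × 10^3 GHz = 77.37
  0.04944 THz = 0.04944 × 10^3 GHz = 49.44
  0.001908 THz = 0.001908 × 10^3 GHz = 1.908
  39070 MHz = 39070 × 10^-3 GHz = 39.07
Sum: 15.39 + 77.37 + 49.44 + 1.908 + 39.07 = 183.178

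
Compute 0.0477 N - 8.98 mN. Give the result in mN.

38.72 mN

In mN:
  0.0477 N = 0.0477e3 mN = 47.7
  8.98 mN → 8.98
Difference: 47.7 - 8.98 = 38.72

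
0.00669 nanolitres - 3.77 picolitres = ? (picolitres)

2.92 picolitres

In picolitres:
  0.00669 nanolitres = 0.00669e3 picolitres = 6.69
  3.77 picolitres → 3.77
Difference: 6.69 - 3.77 = 2.92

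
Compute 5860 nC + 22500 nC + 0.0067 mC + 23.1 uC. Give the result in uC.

58.16 uC

In uC:
  5860 nC = 5860 × 10^-3 uC = 5.86
  22500 nC = 22500 × 10^-3 uC = 22.5
  0.0067 mC = 0.0067 × 10^3 uC = 6.7
  23.1 uC → 23.1
Sum: 5.86 + 22.5 + 6.7 + 23.1 = 58.16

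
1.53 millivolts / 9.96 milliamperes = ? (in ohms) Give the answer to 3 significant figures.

(1.53 × 10^-3) / (9.96 × 10^-3) = 0.15361 Ω

0.154 ohms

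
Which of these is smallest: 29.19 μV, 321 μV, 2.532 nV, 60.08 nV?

2.532 nV

29.19 μV = 0.00002919 V
321 μV = 0.000321 V
2.532 nV = 0.000000002532 V
60.08 nV = 0.00000006008 V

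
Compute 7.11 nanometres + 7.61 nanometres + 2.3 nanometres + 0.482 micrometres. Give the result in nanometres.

499.02 nanometres

In nanometres:
  7.11 nanometres → 7.11
  7.61 nanometres → 7.61
  2.3 nanometres → 2.3
  0.482 micrometres = 0.482e3 nanometres = 482
Sum: 7.11 + 7.61 + 2.3 + 482 = 499.02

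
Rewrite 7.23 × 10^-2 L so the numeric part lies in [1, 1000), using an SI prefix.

72.3 mL

= 72.3 × 10^-3 L; 10^-3 is milli.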